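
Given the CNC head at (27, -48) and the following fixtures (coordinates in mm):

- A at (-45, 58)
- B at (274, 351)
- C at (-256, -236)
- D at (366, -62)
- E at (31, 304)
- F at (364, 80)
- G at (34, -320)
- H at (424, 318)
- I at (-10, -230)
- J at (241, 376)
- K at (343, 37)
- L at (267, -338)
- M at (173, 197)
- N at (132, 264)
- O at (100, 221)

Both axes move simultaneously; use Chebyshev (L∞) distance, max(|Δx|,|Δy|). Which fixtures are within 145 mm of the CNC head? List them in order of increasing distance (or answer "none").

Distances from (27, -48):
A: max(|-72|, |106|) = 106 mm
B: max(|247|, |399|) = 399 mm
C: max(|-283|, |-188|) = 283 mm
D: max(|339|, |-14|) = 339 mm
E: max(|4|, |352|) = 352 mm
F: max(|337|, |128|) = 337 mm
G: max(|7|, |-272|) = 272 mm
H: max(|397|, |366|) = 397 mm
I: max(|-37|, |-182|) = 182 mm
J: max(|214|, |424|) = 424 mm
K: max(|316|, |85|) = 316 mm
L: max(|240|, |-290|) = 290 mm
M: max(|146|, |245|) = 245 mm
N: max(|105|, |312|) = 312 mm
O: max(|73|, |269|) = 269 mm
Threshold 145 mm: A (106 mm) is within range.

A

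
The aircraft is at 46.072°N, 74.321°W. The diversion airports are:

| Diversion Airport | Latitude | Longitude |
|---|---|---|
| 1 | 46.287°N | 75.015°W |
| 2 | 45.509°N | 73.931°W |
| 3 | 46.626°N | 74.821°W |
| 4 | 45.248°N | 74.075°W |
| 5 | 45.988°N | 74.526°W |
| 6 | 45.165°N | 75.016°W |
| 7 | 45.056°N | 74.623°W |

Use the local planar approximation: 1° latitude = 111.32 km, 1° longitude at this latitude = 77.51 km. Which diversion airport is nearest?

5

Distances from 46.072°N, 74.321°W:
1: √((0.215·111.32)² + (-0.694·77.51)²) = √(572.82678 + 2893.57281) = 58.876 km
2: √((-0.563·111.32)² + (0.390·77.51)²) = √(3927.92498 + 913.78640) = 69.582 km
3: √((0.554·111.32)² + (-0.500·77.51)²) = √(3803.34678 + 1501.95003) = 72.837 km
4: √((-0.824·111.32)² + (0.246·77.51)²) = √(8413.96728 + 363.56803) = 93.689 km
5: √((-0.084·111.32)² + (-0.205·77.51)²) = √(87.43896 + 252.47780) = 18.437 km
6: √((-0.907·111.32)² + (-0.695·77.51)²) = √(10194.38355 + 2901.91764) = 114.439 km
7: √((-1.016·111.32)² + (-0.302·77.51)²) = √(12791.86335 + 547.93540) = 115.498 km
Minimum: 5 at 18.437 km.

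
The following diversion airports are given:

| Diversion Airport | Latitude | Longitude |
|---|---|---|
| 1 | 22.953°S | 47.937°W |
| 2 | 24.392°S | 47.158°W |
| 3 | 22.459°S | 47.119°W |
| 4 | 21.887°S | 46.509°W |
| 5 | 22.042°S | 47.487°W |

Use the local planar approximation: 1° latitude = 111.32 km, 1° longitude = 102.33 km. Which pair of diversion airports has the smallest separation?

3 and 5

Pairwise distances:
1–2: 178.928 km
1–3: 100.154 km
1–4: 188.242 km
1–5: 111.378 km
2–3: 215.219 km
2–4: 286.656 km
2–5: 263.759 km
3–4: 89.168 km
3–5: 59.774 km
4–5: 101.555 km
Closest pair: 3–5 at 59.774 km.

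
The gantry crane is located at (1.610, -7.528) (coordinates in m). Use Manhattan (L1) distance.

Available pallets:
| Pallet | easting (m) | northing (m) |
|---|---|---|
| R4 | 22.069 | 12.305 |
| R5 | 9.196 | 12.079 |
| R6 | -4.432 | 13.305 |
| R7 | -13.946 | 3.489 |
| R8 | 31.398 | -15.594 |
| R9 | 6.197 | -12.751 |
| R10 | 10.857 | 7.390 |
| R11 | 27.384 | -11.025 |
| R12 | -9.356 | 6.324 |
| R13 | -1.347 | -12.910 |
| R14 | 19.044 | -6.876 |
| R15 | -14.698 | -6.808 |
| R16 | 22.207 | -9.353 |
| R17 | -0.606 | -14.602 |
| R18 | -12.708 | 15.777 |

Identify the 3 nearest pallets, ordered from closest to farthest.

Distances from (1.610, -7.528):
R4: |20.459| + |19.833| = 20.459 + 19.833 = 40.292 m
R5: |7.586| + |19.607| = 7.586 + 19.607 = 27.193 m
R6: |-6.042| + |20.833| = 6.042 + 20.833 = 26.875 m
R7: |-15.556| + |11.017| = 15.556 + 11.017 = 26.573 m
R8: |29.788| + |-8.066| = 29.788 + 8.066 = 37.854 m
R9: |4.587| + |-5.223| = 4.587 + 5.223 = 9.810 m
R10: |9.247| + |14.918| = 9.247 + 14.918 = 24.165 m
R11: |25.774| + |-3.497| = 25.774 + 3.497 = 29.271 m
R12: |-10.966| + |13.852| = 10.966 + 13.852 = 24.818 m
R13: |-2.957| + |-5.382| = 2.957 + 5.382 = 8.339 m
R14: |17.434| + |0.652| = 17.434 + 0.652 = 18.086 m
R15: |-16.308| + |0.720| = 16.308 + 0.720 = 17.028 m
R16: |20.597| + |-1.825| = 20.597 + 1.825 = 22.422 m
R17: |-2.216| + |-7.074| = 2.216 + 7.074 = 9.290 m
R18: |-14.318| + |23.305| = 14.318 + 23.305 = 37.623 m
Sorted: R13 (8.339 m) < R17 (9.290 m) < R9 (9.810 m) < R15 (17.028 m) < R14 (18.086 m) < …

R13, R17, R9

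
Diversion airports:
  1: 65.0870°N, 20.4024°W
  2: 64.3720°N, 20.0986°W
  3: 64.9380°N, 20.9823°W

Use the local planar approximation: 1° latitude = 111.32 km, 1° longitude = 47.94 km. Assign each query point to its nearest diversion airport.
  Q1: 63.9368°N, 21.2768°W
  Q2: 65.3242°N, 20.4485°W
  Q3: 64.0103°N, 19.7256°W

Q1 at 63.9368°N, 21.2768°W:
  1: 134.7275 km
  2: 74.4136 km
  3: 112.3442 km
  → nearest: 2 (74.4136 km)
Q2 at 65.3242°N, 20.4485°W:
  1: 26.4974 km
  2: 107.3179 km
  3: 50.0316 km
  → nearest: 1 (26.4974 km)
Q3 at 64.0103°N, 19.7256°W:
  1: 124.1722 km
  2: 44.0565 km
  3: 119.5601 km
  → nearest: 2 (44.0565 km)

Q1→2; Q2→1; Q3→2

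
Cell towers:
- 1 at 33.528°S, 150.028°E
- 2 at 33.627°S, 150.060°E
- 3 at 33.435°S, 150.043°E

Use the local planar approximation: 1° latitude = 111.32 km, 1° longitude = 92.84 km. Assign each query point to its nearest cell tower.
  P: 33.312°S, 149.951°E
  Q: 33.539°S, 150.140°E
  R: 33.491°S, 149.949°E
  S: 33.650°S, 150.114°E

P at 33.312°S, 149.951°E:
  1: √((-0.216·111.32)² + (0.077·92.84)²) = √(578.16780 + 51.10363) = 25.085 km
  2: √((-0.315·111.32)² + (0.109·92.84)²) = √(1229.61033 + 102.40549) = 36.497 km
  3: √((-0.123·111.32)² + (0.092·92.84)²) = √(187.48072 + 72.95346) = 16.138 km
  → nearest: 3 (16.138 km)
Q at 33.539°S, 150.140°E:
  1: √((0.011·111.32)² + (-0.112·92.84)²) = √(1.49945 + 108.12007) = 10.470 km
  2: √((-0.088·111.32)² + (-0.080·92.84)²) = √(95.96475 + 55.16330) = 12.293 km
  3: √((0.104·111.32)² + (-0.097·92.84)²) = √(134.03341 + 81.09867) = 14.667 km
  → nearest: 1 (10.470 km)
R at 33.491°S, 149.949°E:
  1: √((-0.037·111.32)² + (0.079·92.84)²) = √(16.96484 + 53.79284) = 8.412 km
  2: √((-0.136·111.32)² + (0.111·92.84)²) = √(229.20507 + 106.19797) = 18.314 km
  3: √((0.056·111.32)² + (0.094·92.84)²) = √(38.86176 + 76.15983) = 10.725 km
  → nearest: 1 (8.412 km)
S at 33.650°S, 150.114°E:
  1: √((0.122·111.32)² + (-0.086·92.84)²) = √(184.44465 + 63.74809) = 15.754 km
  2: √((0.023·111.32)² + (-0.054·92.84)²) = √(6.55544 + 25.13378) = 5.629 km
  3: √((0.215·111.32)² + (-0.071·92.84)²) = √(572.82678 + 43.44972) = 24.825 km
  → nearest: 2 (5.629 km)

P→3; Q→1; R→1; S→2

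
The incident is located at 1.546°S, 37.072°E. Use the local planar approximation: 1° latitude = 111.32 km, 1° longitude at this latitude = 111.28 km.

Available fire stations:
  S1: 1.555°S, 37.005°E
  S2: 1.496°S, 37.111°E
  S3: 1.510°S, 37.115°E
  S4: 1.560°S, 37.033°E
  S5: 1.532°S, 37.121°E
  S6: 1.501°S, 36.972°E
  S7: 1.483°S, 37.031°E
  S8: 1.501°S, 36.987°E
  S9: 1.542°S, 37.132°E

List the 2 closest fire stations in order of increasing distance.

Distances from 1.546°S, 37.072°E:
S1: √((-0.009·111.32)² + (-0.067·111.28)²) = √(1.00376 + 55.58836) = 7.523 km
S2: √((0.050·111.32)² + (0.039·111.28)²) = √(30.98036 + 18.83491) = 7.058 km
S3: √((0.036·111.32)² + (0.043·111.28)²) = √(16.06022 + 22.89661) = 6.242 km
S4: √((-0.014·111.32)² + (-0.039·111.28)²) = √(2.42886 + 18.83491) = 4.611 km
S5: √((0.014·111.32)² + (0.049·111.28)²) = √(2.42886 + 29.73216) = 5.671 km
S6: √((0.045·111.32)² + (-0.100·111.28)²) = √(25.09409 + 123.83238) = 12.204 km
S7: √((0.063·111.32)² + (-0.041·111.28)²) = √(49.18441 + 20.81622) = 8.367 km
S8: √((0.045·111.32)² + (-0.085·111.28)²) = √(25.09409 + 89.46890) = 10.703 km
S9: √((0.004·111.32)² + (0.060·111.28)²) = √(0.19827 + 44.57966) = 6.692 km
Sorted: S4 (4.611 km) < S5 (5.671 km) < S3 (6.242 km) < S9 (6.692 km) < …

S4, S5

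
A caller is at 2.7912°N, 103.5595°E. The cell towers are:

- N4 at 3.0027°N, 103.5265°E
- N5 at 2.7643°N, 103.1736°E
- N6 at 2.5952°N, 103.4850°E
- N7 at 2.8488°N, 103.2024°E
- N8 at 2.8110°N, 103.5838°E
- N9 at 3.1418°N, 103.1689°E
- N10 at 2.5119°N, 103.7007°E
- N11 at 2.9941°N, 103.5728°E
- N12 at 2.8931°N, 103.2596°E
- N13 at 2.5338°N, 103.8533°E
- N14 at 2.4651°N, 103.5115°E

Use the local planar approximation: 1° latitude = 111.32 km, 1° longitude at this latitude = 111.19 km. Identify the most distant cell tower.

N9

Distances from 2.7912°N, 103.5595°E:
N4: 23.8284 km
N5: 43.0126 km
N6: 23.3383 km
N7: 40.2203 km
N8: 3.4869 km
N9: 58.3908 km
N10: 34.8308 km
N11: 22.6352 km
N12: 35.2225 km
N13: 43.4536 km
N14: 36.6917 km
Maximum: N9 at 58.3908 km.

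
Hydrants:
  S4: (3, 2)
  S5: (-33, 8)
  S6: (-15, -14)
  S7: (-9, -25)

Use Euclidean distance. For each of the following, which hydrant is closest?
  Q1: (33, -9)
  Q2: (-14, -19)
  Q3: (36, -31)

Q1→S4; Q2→S6; Q3→S7

Q1 at (33, -9):
  S4: √((-30)² + (11)²) = √(900.000 + 121.000) = 32.0
  S5: √((-66)² + (17)²) = √(4356.000 + 289.000) = 68.2
  S6: √((-48)² + (-5)²) = √(2304.000 + 25.000) = 48.3
  S7: √((-42)² + (-16)²) = √(1764.000 + 256.000) = 44.9
  → nearest: S4 (32.0)
Q2 at (-14, -19):
  S4: √((17)² + (21)²) = √(289.000 + 441.000) = 27.0
  S5: √((-19)² + (27)²) = √(361.000 + 729.000) = 33.0
  S6: √((-1)² + (5)²) = √(1.000 + 25.000) = 5.1
  S7: √((5)² + (-6)²) = √(25.000 + 36.000) = 7.8
  → nearest: S6 (5.1)
Q3 at (36, -31):
  S4: √((-33)² + (33)²) = √(1089.000 + 1089.000) = 46.7
  S5: √((-69)² + (39)²) = √(4761.000 + 1521.000) = 79.3
  S6: √((-51)² + (17)²) = √(2601.000 + 289.000) = 53.8
  S7: √((-45)² + (6)²) = √(2025.000 + 36.000) = 45.4
  → nearest: S7 (45.4)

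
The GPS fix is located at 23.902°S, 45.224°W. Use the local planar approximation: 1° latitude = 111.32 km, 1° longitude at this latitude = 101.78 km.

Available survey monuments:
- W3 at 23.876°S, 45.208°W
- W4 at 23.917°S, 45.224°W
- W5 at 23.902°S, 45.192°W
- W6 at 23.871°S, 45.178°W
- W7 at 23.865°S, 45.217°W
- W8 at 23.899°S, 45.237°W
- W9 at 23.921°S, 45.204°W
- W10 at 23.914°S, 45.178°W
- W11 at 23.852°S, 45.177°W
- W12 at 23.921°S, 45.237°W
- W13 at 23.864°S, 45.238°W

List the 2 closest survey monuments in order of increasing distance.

W8, W4

Distances from 23.902°S, 45.224°W:
W3: √((0.026·111.32)² + (0.016·101.78)²) = √(8.37709 + 2.65195) = 3.321 km
W4: √((-0.015·111.32)² + (0.000·101.78)²) = √(2.78823 + 0.00000) = 1.670 km
W5: √((0.000·111.32)² + (0.032·101.78)²) = √(0.00000 + 10.60779) = 3.257 km
W6: √((0.031·111.32)² + (0.046·101.78)²) = √(11.90885 + 21.92000) = 5.816 km
W7: √((0.037·111.32)² + (0.007·101.78)²) = √(16.96484 + 0.50760) = 4.180 km
W8: √((0.003·111.32)² + (-0.013·101.78)²) = √(0.11153 + 1.75070) = 1.365 km
W9: √((-0.019·111.32)² + (0.020·101.78)²) = √(4.47356 + 4.14367) = 2.936 km
W10: √((-0.012·111.32)² + (0.046·101.78)²) = √(1.78447 + 21.92000) = 4.869 km
W11: √((0.050·111.32)² + (0.047·101.78)²) = √(30.98036 + 22.88340) = 7.339 km
W12: √((-0.019·111.32)² + (-0.013·101.78)²) = √(4.47356 + 1.75070) = 2.495 km
W13: √((0.038·111.32)² + (-0.014·101.78)²) = √(17.89425 + 2.03040) = 4.464 km
Sorted: W8 (1.365 km) < W4 (1.670 km) < W12 (2.495 km) < W9 (2.936 km) < …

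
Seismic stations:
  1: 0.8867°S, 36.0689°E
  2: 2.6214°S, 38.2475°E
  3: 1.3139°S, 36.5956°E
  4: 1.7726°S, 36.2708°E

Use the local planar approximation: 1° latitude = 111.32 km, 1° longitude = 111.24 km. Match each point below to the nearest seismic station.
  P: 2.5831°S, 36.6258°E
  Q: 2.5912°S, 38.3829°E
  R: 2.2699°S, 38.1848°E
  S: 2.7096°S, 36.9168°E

P at 2.5831°S, 36.6258°E:
  1: √((1.6964·111.32)² + (-0.5569·111.24)²) = √(35661.772315 + 3837.747489) = 198.7449 km
  2: √((-0.0383·111.32)² + (1.6217·111.24)²) = √(18.177910 + 32543.405211) = 180.4483 km
  3: √((1.2692·111.32)² + (-0.0302·111.24)²) = √(19962.113575 + 11.285891) = 141.3273 km
  4: √((0.8105·111.32)² + (-0.3550·111.24)²) = √(8140.525362 + 1559.475896) = 98.4886 km
  → nearest: 4 (98.4886 km)
Q at 2.5912°S, 38.3829°E:
  1: √((1.7045·111.32)² + (-2.3140·111.24)²) = √(36003.142256 + 66259.578616) = 319.7854 km
  2: √((-0.0302·111.32)² + (-0.1354·111.24)²) = √(11.302130 + 226.860711) = 15.4325 km
  3: √((1.2773·111.32)² + (-1.7873·111.24)²) = √(20217.721959 + 39529.094966) = 244.4316 km
  4: √((0.8186·111.32)² + (-2.1121·111.24)²) = √(8304.048479 + 55201.504380) = 252.0031 km
  → nearest: 2 (15.4325 km)
R at 2.2699°S, 38.1848°E:
  1: √((1.3832·111.32)² + (-2.1159·111.24)²) = √(23709.170284 + 55400.315437) = 281.2641 km
  2: √((-0.3515·111.32)² + (0.0627·111.24)²) = √(1531.077076 + 48.647110) = 39.7457 km
  3: √((0.9560·111.32)² + (-1.5892·111.24)²) = √(11325.625056 + 31252.090491) = 206.3437 km
  4: √((0.4973·111.32)² + (-1.9140·111.24)²) = √(3064.667154 + 45332.098866) = 219.9926 km
  → nearest: 2 (39.7457 km)
S at 2.7096°S, 36.9168°E:
  1: √((1.8229·111.32)² + (-0.8479·111.24)²) = √(41178.648159 + 8896.337102) = 223.7744 km
  2: √((0.0882·111.32)² + (1.3307·111.24)²) = √(96.401450 + 21912.012861) = 148.3523 km
  3: √((1.3957·111.32)² + (-0.3212·111.24)²) = √(24139.626840 + 1276.653481) = 159.4248 km
  4: √((0.9370·111.32)² + (-0.6460·111.24)²) = √(10879.916871 + 5164.009070) = 126.6646 km
  → nearest: 4 (126.6646 km)

P→4; Q→2; R→2; S→4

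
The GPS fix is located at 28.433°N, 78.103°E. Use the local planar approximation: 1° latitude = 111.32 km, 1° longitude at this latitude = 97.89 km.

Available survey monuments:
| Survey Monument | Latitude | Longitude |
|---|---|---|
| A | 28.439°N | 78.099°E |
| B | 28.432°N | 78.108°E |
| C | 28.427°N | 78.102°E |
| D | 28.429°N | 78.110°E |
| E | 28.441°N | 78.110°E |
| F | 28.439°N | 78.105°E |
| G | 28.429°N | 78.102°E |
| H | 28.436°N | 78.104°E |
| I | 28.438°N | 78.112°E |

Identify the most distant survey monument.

Distances from 28.433°N, 78.103°E:
A: √((0.006·111.32)² + (-0.004·97.89)²) = √(0.44612 + 0.15332) = 0.774 km
B: √((-0.001·111.32)² + (0.005·97.89)²) = √(0.01239 + 0.23956) = 0.502 km
C: √((-0.006·111.32)² + (-0.001·97.89)²) = √(0.44612 + 0.00958) = 0.675 km
D: √((-0.004·111.32)² + (0.007·97.89)²) = √(0.19827 + 0.46954) = 0.817 km
E: √((0.008·111.32)² + (0.007·97.89)²) = √(0.79310 + 0.46954) = 1.124 km
F: √((0.006·111.32)² + (0.002·97.89)²) = √(0.44612 + 0.03833) = 0.696 km
G: √((-0.004·111.32)² + (-0.001·97.89)²) = √(0.19827 + 0.00958) = 0.456 km
H: √((0.003·111.32)² + (0.001·97.89)²) = √(0.11153 + 0.00958) = 0.348 km
I: √((0.005·111.32)² + (0.009·97.89)²) = √(0.30980 + 0.77618) = 1.042 km
Maximum: E at 1.124 km.

E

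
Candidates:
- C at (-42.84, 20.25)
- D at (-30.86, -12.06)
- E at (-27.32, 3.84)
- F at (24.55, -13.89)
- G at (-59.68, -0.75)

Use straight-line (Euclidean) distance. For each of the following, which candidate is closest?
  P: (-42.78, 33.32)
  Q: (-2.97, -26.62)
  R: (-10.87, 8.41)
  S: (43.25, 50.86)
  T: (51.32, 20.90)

P→C; Q→F; R→E; S→F; T→F

P at (-42.78, 33.32):
  C: √((-0.06)² + (-13.07)²) = √(0.0036 + 170.8249) = 13.07
  D: √((11.92)² + (-45.38)²) = √(142.0864 + 2059.3444) = 46.92
  E: √((15.46)² + (-29.48)²) = √(239.0116 + 869.0704) = 33.29
  F: √((67.33)² + (-47.21)²) = √(4533.3289 + 2228.7841) = 82.23
  G: √((-16.90)² + (-34.07)²) = √(285.6100 + 1160.7649) = 38.03
  → nearest: C (13.07)
Q at (-2.97, -26.62):
  C: √((-39.87)² + (46.87)²) = √(1589.6169 + 2196.7969) = 61.53
  D: √((-27.89)² + (14.56)²) = √(777.8521 + 211.9936) = 31.46
  E: √((-24.35)² + (30.46)²) = √(592.9225 + 927.8116) = 39.00
  F: √((27.52)² + (12.73)²) = √(757.3504 + 162.0529) = 30.32
  G: √((-56.71)² + (25.87)²) = √(3216.0241 + 669.2569) = 62.33
  → nearest: F (30.32)
R at (-10.87, 8.41):
  C: √((-31.97)² + (11.84)²) = √(1022.0809 + 140.1856) = 34.09
  D: √((-19.99)² + (-20.47)²) = √(399.6001 + 419.0209) = 28.61
  E: √((-16.45)² + (-4.57)²) = √(270.6025 + 20.8849) = 17.07
  F: √((35.42)² + (-22.30)²) = √(1254.5764 + 497.2900) = 41.86
  G: √((-48.81)² + (-9.16)²) = √(2382.4161 + 83.9056) = 49.66
  → nearest: E (17.07)
S at (43.25, 50.86):
  C: √((-86.09)² + (-30.61)²) = √(7411.4881 + 936.9721) = 91.37
  D: √((-74.11)² + (-62.92)²) = √(5492.2921 + 3958.9264) = 97.22
  E: √((-70.57)² + (-47.02)²) = √(4980.1249 + 2210.8804) = 84.80
  F: √((-18.70)² + (-64.75)²) = √(349.6900 + 4192.5625) = 67.40
  G: √((-102.93)² + (-51.61)²) = √(10594.5849 + 2663.5921) = 115.14
  → nearest: F (67.40)
T at (51.32, 20.90):
  C: √((-94.16)² + (-0.65)²) = √(8866.1056 + 0.4225) = 94.16
  D: √((-82.18)² + (-32.96)²) = √(6753.5524 + 1086.3616) = 88.54
  E: √((-78.64)² + (-17.06)²) = √(6184.2496 + 291.0436) = 80.47
  F: √((-26.77)² + (-34.79)²) = √(716.6329 + 1210.3441) = 43.90
  G: √((-111.00)² + (-21.65)²) = √(12321.0000 + 468.7225) = 113.09
  → nearest: F (43.90)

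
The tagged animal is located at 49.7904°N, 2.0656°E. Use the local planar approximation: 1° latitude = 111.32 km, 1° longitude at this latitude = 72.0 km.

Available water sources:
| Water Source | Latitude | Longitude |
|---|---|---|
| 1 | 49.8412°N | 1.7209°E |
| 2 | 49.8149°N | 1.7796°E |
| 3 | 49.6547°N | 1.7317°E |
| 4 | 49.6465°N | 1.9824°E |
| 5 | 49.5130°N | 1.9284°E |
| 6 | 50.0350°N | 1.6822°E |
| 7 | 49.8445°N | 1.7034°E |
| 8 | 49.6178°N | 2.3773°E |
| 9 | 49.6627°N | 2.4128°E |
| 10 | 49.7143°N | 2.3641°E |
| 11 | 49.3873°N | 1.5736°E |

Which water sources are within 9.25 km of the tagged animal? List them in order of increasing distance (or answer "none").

Distances from 49.7904°N, 2.0656°E:
1: √((0.0508·111.32)² + (-0.3447·72.0)²) = √(31.979658 + 615.952979) = 25.4545 km
2: √((0.0245·111.32)² + (-0.2860·72.0)²) = √(7.438383 + 424.030464) = 20.7718 km
3: √((-0.1357·111.32)² + (-0.3339·72.0)²) = √(228.194982 + 577.960065) = 28.3929 km
4: √((-0.1439·111.32)² + (-0.0832·72.0)²) = √(256.606695 + 35.884892) = 17.1024 km
5: √((-0.2774·111.32)² + (-0.1372·72.0)²) = √(953.584776 + 97.582787) = 32.4217 km
6: √((0.2446·111.32)² + (-0.3834·72.0)²) = √(741.411470 + 762.024983) = 38.7742 km
7: √((0.0541·111.32)² + (-0.3622·72.0)²) = √(36.269446 + 680.082947) = 26.7648 km
8: √((-0.1726·111.32)² + (0.3117·72.0)²) = √(369.171340 + 503.661318) = 29.5437 km
9: √((-0.1277·111.32)² + (0.3472·72.0)²) = √(202.082260 + 624.920003) = 28.7576 km
10: √((-0.0761·111.32)² + (0.2985·72.0)²) = √(71.765499 + 461.906064) = 23.1013 km
11: √((-0.4031·111.32)² + (-0.4920·72.0)²) = √(2013.594386 + 1254.859776) = 57.1704 km
Threshold 9.25 km: none within range.

none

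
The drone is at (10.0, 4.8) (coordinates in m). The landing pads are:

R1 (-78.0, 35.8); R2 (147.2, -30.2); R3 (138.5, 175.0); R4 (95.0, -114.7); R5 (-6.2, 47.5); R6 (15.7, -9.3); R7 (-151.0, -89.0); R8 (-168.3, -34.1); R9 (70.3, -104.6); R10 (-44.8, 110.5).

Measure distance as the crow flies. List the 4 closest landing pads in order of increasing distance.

R6, R5, R1, R10

Distances from (10.0, 4.8):
R1: √((-88.0)² + (31.0)²) = √(7744.000 + 961.000) = 93.3 m
R2: √((137.2)² + (-35.0)²) = √(18823.840 + 1225.000) = 141.6 m
R3: √((128.5)² + (170.2)²) = √(16512.250 + 28968.040) = 213.3 m
R4: √((85.0)² + (-119.5)²) = √(7225.000 + 14280.250) = 146.6 m
R5: √((-16.2)² + (42.7)²) = √(262.440 + 1823.290) = 45.7 m
R6: √((5.7)² + (-14.1)²) = √(32.490 + 198.810) = 15.2 m
R7: √((-161.0)² + (-93.8)²) = √(25921.000 + 8798.440) = 186.3 m
R8: √((-178.3)² + (-38.9)²) = √(31790.890 + 1513.210) = 182.5 m
R9: √((60.3)² + (-109.4)²) = √(3636.090 + 11968.360) = 124.9 m
R10: √((-54.8)² + (105.7)²) = √(3003.040 + 11172.490) = 119.1 m
Sorted: R6 (15.2 m) < R5 (45.7 m) < R1 (93.3 m) < R10 (119.1 m) < R9 (124.9 m) < R2 (141.6 m) < …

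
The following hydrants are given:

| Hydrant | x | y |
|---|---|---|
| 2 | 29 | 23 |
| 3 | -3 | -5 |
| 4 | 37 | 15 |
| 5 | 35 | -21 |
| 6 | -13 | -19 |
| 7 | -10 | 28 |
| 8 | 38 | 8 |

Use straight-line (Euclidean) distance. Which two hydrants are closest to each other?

4 and 8

Pairwise distances:
4–8: √((1)² + (-7)²) = √(1.000 + 49.000) = 7.1
2–4: √((8)² + (-8)²) = √(64.000 + 64.000) = 11.3
3–6: √((-10)² + (-14)²) = √(100.000 + 196.000) = 17.2
2–8: √((9)² + (-15)²) = √(81.000 + 225.000) = 17.5
5–8: √((3)² + (29)²) = √(9.000 + 841.000) = 29.2
3–7: √((-7)² + (33)²) = √(49.000 + 1089.000) = 33.7
4–5: √((-2)² + (-36)²) = √(4.000 + 1296.000) = 36.1
2–7: √((-39)² + (5)²) = √(1521.000 + 25.000) = 39.3
3–5: √((38)² + (-16)²) = √(1444.000 + 256.000) = 41.2
2–3: √((-32)² + (-28)²) = √(1024.000 + 784.000) = 42.5
3–8: √((41)² + (13)²) = √(1681.000 + 169.000) = 43.0
2–5: √((6)² + (-44)²) = √(36.000 + 1936.000) = 44.4
3–4: √((40)² + (20)²) = √(1600.000 + 400.000) = 44.7
6–7: √((3)² + (47)²) = √(9.000 + 2209.000) = 47.1
5–6: √((-48)² + (2)²) = √(2304.000 + 4.000) = 48.0
4–7: √((-47)² + (13)²) = √(2209.000 + 169.000) = 48.8
7–8: √((48)² + (-20)²) = √(2304.000 + 400.000) = 52.0
6–8: √((51)² + (27)²) = √(2601.000 + 729.000) = 57.7
2–6: √((-42)² + (-42)²) = √(1764.000 + 1764.000) = 59.4
4–6: √((-50)² + (-34)²) = √(2500.000 + 1156.000) = 60.5
5–7: √((-45)² + (49)²) = √(2025.000 + 2401.000) = 66.5
Closest pair: 4–8 at 7.1.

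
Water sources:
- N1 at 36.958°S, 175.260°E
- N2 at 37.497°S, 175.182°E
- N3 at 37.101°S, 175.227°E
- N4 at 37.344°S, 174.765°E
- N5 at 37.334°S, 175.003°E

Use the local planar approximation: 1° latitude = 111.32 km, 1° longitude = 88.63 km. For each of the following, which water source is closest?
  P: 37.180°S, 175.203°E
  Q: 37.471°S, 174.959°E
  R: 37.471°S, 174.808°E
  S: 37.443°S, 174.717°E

P at 37.180°S, 175.203°E:
  N1: √((0.222·111.32)² + (0.057·88.63)²) = √(610.73435 + 25.52179) = 25.224 km
  N2: √((-0.317·111.32)² + (-0.021·88.63)²) = √(1245.27400 + 3.46418) = 35.337 km
  N3: √((0.079·111.32)² + (0.024·88.63)²) = √(77.33936 + 4.52464) = 9.048 km
  N4: √((-0.164·111.32)² + (-0.438·88.63)²) = √(333.29906 + 1506.98774) = 42.899 km
  N5: √((-0.154·111.32)² + (-0.200·88.63)²) = √(293.89205 + 314.21108) = 24.660 km
  → nearest: N3 (9.048 km)
Q at 37.471°S, 174.959°E:
  N1: √((0.513·111.32)² + (0.301·88.63)²) = √(3261.22772 + 711.69594) = 63.031 km
  N2: √((-0.026·111.32)² + (0.223·88.63)²) = √(8.37709 + 390.63506) = 19.975 km
  N3: √((0.370·111.32)² + (0.268·88.63)²) = √(1696.48429 + 564.19741) = 47.547 km
  N4: √((0.127·111.32)² + (-0.194·88.63)²) = √(199.87286 + 295.64120) = 22.260 km
  N5: √((0.137·111.32)² + (0.044·88.63)²) = √(232.58812 + 15.20782) = 15.742 km
  → nearest: N5 (15.742 km)
R at 37.471°S, 174.808°E:
  N1: √((0.513·111.32)² + (0.452·88.63)²) = √(3261.22772 + 1604.86449) = 69.757 km
  N2: √((-0.026·111.32)² + (0.374·88.63)²) = √(8.37709 + 1098.76471) = 33.274 km
  N3: √((0.370·111.32)² + (0.419·88.63)²) = √(1696.48429 + 1379.08027) = 55.458 km
  N4: √((0.127·111.32)² + (-0.043·88.63)²) = √(199.87286 + 14.52441) = 14.642 km
  N5: √((0.137·111.32)² + (0.195·88.63)²) = √(232.58812 + 298.69690) = 23.050 km
  → nearest: N4 (14.642 km)
S at 37.443°S, 174.717°E:
  N1: √((0.485·111.32)² + (0.543·88.63)²) = √(2914.94170 + 2316.12054) = 72.326 km
  N2: √((-0.054·111.32)² + (0.465·88.63)²) = √(36.13549 + 1698.50725) = 41.649 km
  N3: √((0.342·111.32)² + (0.510·88.63)²) = √(1449.43454 + 2043.15752) = 59.098 km
  N4: √((0.099·111.32)² + (0.048·88.63)²) = √(121.45539 + 18.09856) = 11.813 km
  N5: √((0.109·111.32)² + (0.286·88.63)²) = √(147.23104 + 642.53023) = 28.103 km
  → nearest: N4 (11.813 km)

P→N3; Q→N5; R→N4; S→N4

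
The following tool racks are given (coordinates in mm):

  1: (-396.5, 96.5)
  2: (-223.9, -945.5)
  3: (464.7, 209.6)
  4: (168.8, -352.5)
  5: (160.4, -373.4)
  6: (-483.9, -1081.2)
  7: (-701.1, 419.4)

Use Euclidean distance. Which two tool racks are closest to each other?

Pairwise distances:
4–5: 22.5 mm
2–6: 293.3 mm
1–7: 443.9 mm
3–4: 635.2 mm
3–5: 657.6 mm
2–5: 689.2 mm
2–4: 711.2 mm
1–4: 721.9 mm
1–5: 728.7 mm
1–3: 868.6 mm
5–6: 957.1 mm
4–6: 978.3 mm
1–2: 1056.2 mm
4–7: 1163.0 mm
5–7: 1170.8 mm
1–6: 1180.9 mm
3–7: 1184.5 mm
2–3: 1344.8 mm
2–7: 1445.9 mm
6–7: 1516.2 mm
3–6: 1601.9 mm
Closest pair: 4–5 at 22.5 mm.

4 and 5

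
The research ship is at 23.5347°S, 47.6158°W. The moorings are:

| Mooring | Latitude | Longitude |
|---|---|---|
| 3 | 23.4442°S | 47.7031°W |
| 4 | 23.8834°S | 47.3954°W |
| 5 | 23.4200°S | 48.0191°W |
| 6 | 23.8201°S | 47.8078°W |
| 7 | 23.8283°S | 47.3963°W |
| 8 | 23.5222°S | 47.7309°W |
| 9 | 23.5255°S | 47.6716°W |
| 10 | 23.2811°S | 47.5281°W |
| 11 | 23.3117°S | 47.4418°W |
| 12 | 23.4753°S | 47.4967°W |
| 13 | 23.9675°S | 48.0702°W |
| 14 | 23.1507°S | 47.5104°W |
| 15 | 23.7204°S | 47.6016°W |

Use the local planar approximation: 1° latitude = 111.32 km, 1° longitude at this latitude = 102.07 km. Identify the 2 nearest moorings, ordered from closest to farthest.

Distances from 23.5347°S, 47.6158°W:
3: √((0.0905·111.32)² + (-0.0873·102.07)²) = √(101.494744 + 79.400771) = 13.4497 km
4: √((-0.3487·111.32)² + (0.2204·102.07)²) = √(1506.781537 + 506.080274) = 44.8649 km
5: √((0.1147·111.32)² + (-0.4033·102.07)²) = √(163.032141 + 1694.543311) = 43.0996 km
6: √((-0.2854·111.32)² + (-0.1920·102.07)²) = √(1009.379158 + 384.059655) = 37.3288 km
7: √((-0.2936·111.32)² + (0.2195·102.07)²) = √(1068.214571 + 501.955571) = 39.6254 km
8: √((0.0125·111.32)² + (-0.1151·102.07)²) = √(1.936272 + 138.021543) = 11.8304 km
9: √((0.0092·111.32)² + (-0.0558·102.07)²) = √(1.048871 + 32.438789) = 5.7869 km
10: √((0.2536·111.32)² + (0.0877·102.07)²) = √(796.975358 + 80.130050) = 29.6160 km
11: √((0.2230·111.32)² + (0.1740·102.07)²) = √(616.248849 + 315.423994) = 30.5233 km
12: √((0.0594·111.32)² + (0.1191·102.07)²) = √(43.723940 + 147.781392) = 13.8385 km
13: √((-0.4328·111.32)² + (-0.4544·102.07)²) = √(2321.244563 + 2151.160798) = 66.8760 km
14: √((0.3840·111.32)² + (0.1054·102.07)²) = √(1827.295750 + 115.738394) = 44.0799 km
15: √((-0.1857·111.32)² + (0.0142·102.07)²) = √(427.336711 + 2.100743) = 20.7229 km
Sorted: 9 (5.7869 km) < 8 (11.8304 km) < 3 (13.4497 km) < 12 (13.8385 km) < …

9, 8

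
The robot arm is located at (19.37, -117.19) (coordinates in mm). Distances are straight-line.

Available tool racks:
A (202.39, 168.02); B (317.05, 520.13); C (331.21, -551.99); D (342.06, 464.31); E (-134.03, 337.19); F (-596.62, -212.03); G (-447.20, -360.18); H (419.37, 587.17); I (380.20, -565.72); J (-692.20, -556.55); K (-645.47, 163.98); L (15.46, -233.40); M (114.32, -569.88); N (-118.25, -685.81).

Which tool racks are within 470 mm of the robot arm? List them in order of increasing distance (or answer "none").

Distances from (19.37, -117.19):
A: 338.88 mm
B: 703.41 mm
C: 535.07 mm
D: 665.03 mm
E: 479.58 mm
F: 623.25 mm
G: 526.05 mm
H: 810.01 mm
I: 575.65 mm
J: 836.28 mm
K: 721.85 mm
L: 116.28 mm
M: 462.54 mm
N: 585.04 mm
Threshold 470 mm: L (116.28 mm), A (338.88 mm), M (462.54 mm) are within range.

L, A, M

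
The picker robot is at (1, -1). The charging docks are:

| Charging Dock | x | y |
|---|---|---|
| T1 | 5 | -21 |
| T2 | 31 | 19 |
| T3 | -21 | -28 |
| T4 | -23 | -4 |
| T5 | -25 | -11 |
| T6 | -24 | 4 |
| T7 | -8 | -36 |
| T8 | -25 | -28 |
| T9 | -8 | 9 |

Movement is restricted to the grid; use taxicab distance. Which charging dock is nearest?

T9

Distances from (1, -1):
T1: |4| + |-20| = 4 + 20 = 24
T2: |30| + |20| = 30 + 20 = 50
T3: |-22| + |-27| = 22 + 27 = 49
T4: |-24| + |-3| = 24 + 3 = 27
T5: |-26| + |-10| = 26 + 10 = 36
T6: |-25| + |5| = 25 + 5 = 30
T7: |-9| + |-35| = 9 + 35 = 44
T8: |-26| + |-27| = 26 + 27 = 53
T9: |-9| + |10| = 9 + 10 = 19
Minimum: T9 at 19.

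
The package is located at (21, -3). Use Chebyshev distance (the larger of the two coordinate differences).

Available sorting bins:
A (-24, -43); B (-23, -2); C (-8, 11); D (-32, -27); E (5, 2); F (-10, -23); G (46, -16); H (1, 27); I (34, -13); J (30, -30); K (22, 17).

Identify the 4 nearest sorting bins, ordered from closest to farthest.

Distances from (21, -3):
A: max(|-45|, |-40|) = 45
B: max(|-44|, |1|) = 44
C: max(|-29|, |14|) = 29
D: max(|-53|, |-24|) = 53
E: max(|-16|, |5|) = 16
F: max(|-31|, |-20|) = 31
G: max(|25|, |-13|) = 25
H: max(|-20|, |30|) = 30
I: max(|13|, |-10|) = 13
J: max(|9|, |-27|) = 27
K: max(|1|, |20|) = 20
Sorted: I (13) < E (16) < K (20) < G (25) < J (27) < C (29) < …

I, E, K, G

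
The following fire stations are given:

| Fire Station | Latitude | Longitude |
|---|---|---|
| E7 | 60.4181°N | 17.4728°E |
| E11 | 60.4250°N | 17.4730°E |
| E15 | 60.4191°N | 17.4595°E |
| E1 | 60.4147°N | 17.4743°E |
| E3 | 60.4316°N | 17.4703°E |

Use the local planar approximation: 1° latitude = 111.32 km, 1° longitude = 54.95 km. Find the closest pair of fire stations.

E7 and E1

Pairwise distances:
E7–E11: √((0.0069·111.32)² + (0.0002·54.95)²) = √(0.589990 + 0.000121) = 0.7682 km
E7–E15: √((0.0010·111.32)² + (-0.0133·54.95)²) = √(0.012392 + 0.534120) = 0.7393 km
E7–E1: √((-0.0034·111.32)² + (0.0015·54.95)²) = √(0.143253 + 0.006794) = 0.3874 km
E7–E3: √((0.0135·111.32)² + (-0.0025·54.95)²) = √(2.258468 + 0.018872) = 1.5091 km
E11–E15: √((-0.0059·111.32)² + (-0.0135·54.95)²) = √(0.431370 + 0.550304) = 0.9908 km
E11–E1: √((-0.0103·111.32)² + (0.0013·54.95)²) = √(1.314682 + 0.005103) = 1.1488 km
E11–E3: √((0.0066·111.32)² + (-0.0027·54.95)²) = √(0.539802 + 0.022012) = 0.7495 km
E15–E1: √((-0.0044·111.32)² + (0.0148·54.95)²) = √(0.239912 + 0.661392) = 0.9494 km
E15–E3: √((0.0125·111.32)² + (0.0108·54.95)²) = √(1.936272 + 0.352195) = 1.5128 km
E1–E3: √((0.0169·111.32)² + (-0.0040·54.95)²) = √(3.539320 + 0.048312) = 1.8941 km
Closest pair: E7–E1 at 0.3874 km.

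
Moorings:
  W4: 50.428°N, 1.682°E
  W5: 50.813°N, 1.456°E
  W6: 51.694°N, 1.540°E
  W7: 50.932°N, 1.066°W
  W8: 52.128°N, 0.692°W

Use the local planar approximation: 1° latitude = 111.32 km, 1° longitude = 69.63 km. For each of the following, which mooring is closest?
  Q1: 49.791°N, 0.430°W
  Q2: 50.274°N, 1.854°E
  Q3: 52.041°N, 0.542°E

Q1→W7; Q2→W4; Q3→W6

Q1 at 49.791°N, 0.430°W:
  W4: 163.262 km
  W5: 173.750 km
  W6: 252.375 km
  W7: 134.515 km
  W8: 260.794 km
  → nearest: W7 (134.515 km)
Q2 at 50.274°N, 1.854°E:
  W4: 20.912 km
  W5: 66.092 km
  W6: 159.579 km
  W7: 216.112 km
  W8: 272.072 km
  → nearest: W4 (20.912 km)
Q3 at 52.041°N, 0.542°E:
  W4: 196.322 km
  W5: 150.789 km
  W6: 79.505 km
  W7: 166.664 km
  W8: 86.468 km
  → nearest: W6 (79.505 km)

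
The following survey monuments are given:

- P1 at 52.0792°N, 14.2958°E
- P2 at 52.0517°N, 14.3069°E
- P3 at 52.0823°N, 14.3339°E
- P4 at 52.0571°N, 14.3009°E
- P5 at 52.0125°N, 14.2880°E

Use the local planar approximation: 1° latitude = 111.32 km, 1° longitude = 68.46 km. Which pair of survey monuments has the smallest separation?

P2 and P4

Pairwise distances:
P2–P4: √((0.0054·111.32)² + (-0.0060·68.46)²) = √(0.361355 + 0.168724) = 0.7281 km
P1–P4: √((-0.0221·111.32)² + (0.0051·68.46)²) = √(6.052446 + 0.121903) = 2.4848 km
P1–P3: √((0.0031·111.32)² + (0.0381·68.46)²) = √(0.119088 + 6.803365) = 2.6311 km
P1–P2: √((-0.0275·111.32)² + (0.0111·68.46)²) = √(9.371558 + 0.577457) = 3.1542 km
P3–P4: √((-0.0252·111.32)² + (-0.0330·68.46)²) = √(7.869506 + 5.103894) = 3.6019 km
P2–P3: √((0.0306·111.32)² + (0.0270·68.46)²) = √(11.603506 + 3.416656) = 3.8756 km
P2–P5: √((-0.0392·111.32)² + (-0.0189·68.46)²) = √(19.042262 + 1.674162) = 4.5515 km
P4–P5: √((-0.0446·111.32)² + (-0.0129·68.46)²) = √(24.649954 + 0.779926) = 5.0428 km
P1–P5: √((-0.0667·111.32)² + (-0.0078·68.46)²) = √(55.131278 + 0.285143) = 7.4442 km
P3–P5: √((-0.0698·111.32)² + (-0.0459·68.46)²) = √(60.375013 + 9.874137) = 8.3815 km
Closest pair: P2–P4 at 0.7281 km.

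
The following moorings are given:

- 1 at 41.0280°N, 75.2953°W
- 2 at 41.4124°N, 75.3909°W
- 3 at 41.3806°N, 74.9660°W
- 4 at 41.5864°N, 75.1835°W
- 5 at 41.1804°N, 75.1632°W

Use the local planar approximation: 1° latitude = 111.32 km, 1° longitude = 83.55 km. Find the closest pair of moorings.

1 and 5

Pairwise distances:
1–2: √((0.3844·111.32)² + (-0.0956·83.55)²) = √(1831.104599 + 63.798239) = 43.5305 km
1–3: √((0.3526·111.32)² + (0.3293·83.55)²) = √(1540.674914 + 756.965994) = 47.9337 km
1–4: √((0.5584·111.32)² + (0.1118·83.55)²) = √(3864.000861 + 87.252226) = 62.8590 km
1–5: √((0.1524·111.32)² + (0.1321·83.55)²) = √(287.816925 + 121.814376) = 20.2394 km
2–3: √((-0.0318·111.32)² + (0.4249·83.55)²) = √(12.531430 + 1260.278045) = 35.6765 km
2–4: √((0.1740·111.32)² + (0.2074·83.55)²) = √(375.184503 + 300.268941) = 25.9895 km
2–5: √((-0.2320·111.32)² + (0.2277·83.55)²) = √(666.994673 + 361.925322) = 32.0768 km
3–4: √((0.2058·111.32)² + (-0.2175·83.55)²) = √(524.852338 + 330.226127) = 29.2417 km
3–5: √((-0.2002·111.32)² + (-0.1972·83.55)²) = √(496.677563 + 271.460553) = 27.7153 km
4–5: √((-0.4060·111.32)² + (0.0203·83.55)²) = √(2042.671185 + 2.876636) = 45.2277 km
Closest pair: 1–5 at 20.2394 km.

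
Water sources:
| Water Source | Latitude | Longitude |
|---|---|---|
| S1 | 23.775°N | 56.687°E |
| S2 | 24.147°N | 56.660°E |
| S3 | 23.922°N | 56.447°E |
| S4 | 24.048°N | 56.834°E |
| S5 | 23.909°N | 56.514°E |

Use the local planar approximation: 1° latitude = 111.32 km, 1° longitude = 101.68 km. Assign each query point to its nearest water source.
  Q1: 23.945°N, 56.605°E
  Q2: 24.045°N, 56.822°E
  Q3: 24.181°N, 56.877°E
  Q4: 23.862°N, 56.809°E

Q1→S5; Q2→S4; Q3→S4; Q4→S1

Q1 at 23.945°N, 56.605°E:
  S1: 20.680 km
  S2: 23.172 km
  S3: 16.268 km
  S4: 25.955 km
  S5: 10.083 km
  → nearest: S5 (10.083 km)
Q2 at 24.045°N, 56.822°E:
  S1: 33.043 km
  S2: 20.006 km
  S3: 40.514 km
  S4: 1.265 km
  S5: 34.785 km
  → nearest: S4 (1.265 km)
Q3 at 24.181°N, 56.877°E:
  S1: 49.152 km
  S2: 22.387 km
  S3: 52.373 km
  S4: 15.438 km
  S5: 47.741 km
  → nearest: S4 (15.438 km)
Q4 at 23.862°N, 56.809°E:
  S1: 15.738 km
  S2: 35.158 km
  S3: 37.409 km
  S4: 20.861 km
  S5: 30.448 km
  → nearest: S1 (15.738 km)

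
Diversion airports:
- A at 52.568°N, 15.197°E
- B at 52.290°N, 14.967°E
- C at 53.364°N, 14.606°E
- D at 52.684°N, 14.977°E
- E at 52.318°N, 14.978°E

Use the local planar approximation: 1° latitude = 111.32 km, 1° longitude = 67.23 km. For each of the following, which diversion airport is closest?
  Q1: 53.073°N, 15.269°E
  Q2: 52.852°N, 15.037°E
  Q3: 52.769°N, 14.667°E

Q1→D; Q2→D; Q3→D

Q1 at 53.073°N, 15.269°E:
  A: √((-0.505·111.32)² + (-0.072·67.23)²) = √(3160.30612 + 23.43102) = 56.425 km
  B: √((-0.783·111.32)² + (-0.302·67.23)²) = √(7597.48619 + 412.23049) = 89.497 km
  C: √((0.291·111.32)² + (-0.663·67.23)²) = √(1049.37901 + 1986.79601) = 55.101 km
  D: √((-0.389·111.32)² + (-0.292·67.23)²) = √(1875.19138 + 385.38244) = 47.545 km
  E: √((-0.755·111.32)² + (-0.291·67.23)²) = √(7063.83097 + 382.74736) = 86.294 km
  → nearest: D (47.545 km)
Q2 at 52.852°N, 15.037°E:
  A: √((-0.284·111.32)² + (0.160·67.23)²) = √(999.50064 + 115.70875) = 33.395 km
  B: √((-0.562·111.32)² + (-0.070·67.23)²) = √(3913.98382 + 22.14738) = 62.739 km
  C: √((0.512·111.32)² + (-0.431·67.23)²) = √(3248.52578 + 839.61611) = 63.939 km
  D: √((-0.168·111.32)² + (-0.060·67.23)²) = √(349.75583 + 16.27154) = 19.132 km
  E: √((-0.534·111.32)² + (-0.059·67.23)²) = √(3533.69376 + 15.73368) = 59.577 km
  → nearest: D (19.132 km)
Q3 at 52.769°N, 14.667°E:
  A: √((-0.201·111.32)² + (0.530·67.23)²) = √(500.65495 + 1269.63230) = 42.075 km
  B: √((-0.479·111.32)² + (0.300·67.23)²) = √(2843.26554 + 406.78856) = 57.009 km
  C: √((0.595·111.32)² + (-0.061·67.23)²) = √(4387.12821 + 16.81845) = 66.362 km
  D: √((-0.085·111.32)² + (0.310·67.23)²) = √(89.53323 + 434.35979) = 22.889 km
  E: √((-0.451·111.32)² + (0.311·67.23)²) = √(2520.57416 + 437.16663) = 54.385 km
  → nearest: D (22.889 km)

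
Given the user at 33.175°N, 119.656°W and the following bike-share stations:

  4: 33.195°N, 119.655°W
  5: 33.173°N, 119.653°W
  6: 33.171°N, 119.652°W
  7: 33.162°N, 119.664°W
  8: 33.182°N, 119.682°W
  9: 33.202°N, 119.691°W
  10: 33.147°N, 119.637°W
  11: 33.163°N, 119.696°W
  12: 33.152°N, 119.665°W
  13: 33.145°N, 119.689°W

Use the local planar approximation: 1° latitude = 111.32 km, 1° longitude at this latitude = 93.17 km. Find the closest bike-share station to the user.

5

Distances from 33.175°N, 119.656°W:
4: √((0.020·111.32)² + (0.001·93.17)²) = √(4.95686 + 0.00868) = 2.228 km
5: √((-0.002·111.32)² + (0.003·93.17)²) = √(0.04957 + 0.07813) = 0.357 km
6: √((-0.004·111.32)² + (0.004·93.17)²) = √(0.19827 + 0.13889) = 0.581 km
7: √((-0.013·111.32)² + (-0.008·93.17)²) = √(2.09427 + 0.55556) = 1.628 km
8: √((0.007·111.32)² + (-0.026·93.17)²) = √(0.60721 + 5.86812) = 2.545 km
9: √((0.027·111.32)² + (-0.035·93.17)²) = √(9.03387 + 10.63379) = 4.435 km
10: √((-0.028·111.32)² + (0.019·93.17)²) = √(9.71544 + 3.13371) = 3.585 km
11: √((-0.012·111.32)² + (-0.040·93.17)²) = √(1.78447 + 13.88904) = 3.959 km
12: √((-0.023·111.32)² + (-0.009·93.17)²) = √(6.55544 + 0.70313) = 2.694 km
13: √((-0.030·111.32)² + (-0.033·93.17)²) = √(11.15293 + 9.45323) = 4.539 km
Minimum: 5 at 0.357 km.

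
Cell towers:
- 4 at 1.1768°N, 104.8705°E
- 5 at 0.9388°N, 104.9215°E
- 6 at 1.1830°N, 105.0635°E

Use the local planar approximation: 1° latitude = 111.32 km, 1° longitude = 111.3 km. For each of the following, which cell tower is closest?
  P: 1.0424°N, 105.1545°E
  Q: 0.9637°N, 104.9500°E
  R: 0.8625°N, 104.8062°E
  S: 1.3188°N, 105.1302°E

P at 1.0424°N, 105.1545°E:
  4: 34.9712 km
  5: 28.3817 km
  6: 18.6428 km
  → nearest: 6 (18.6428 km)
Q at 0.9637°N, 104.9500°E:
  4: 25.3188 km
  5: 4.2125 km
  6: 27.4873 km
  → nearest: 5 (4.2125 km)
R at 0.8625°N, 104.8062°E:
  4: 35.7123 km
  5: 15.3892 km
  6: 45.7496 km
  → nearest: 5 (15.3892 km)
S at 1.3188°N, 105.1302°E:
  4: 32.9447 km
  5: 48.2595 km
  6: 16.8417 km
  → nearest: 6 (16.8417 km)

P→6; Q→5; R→5; S→6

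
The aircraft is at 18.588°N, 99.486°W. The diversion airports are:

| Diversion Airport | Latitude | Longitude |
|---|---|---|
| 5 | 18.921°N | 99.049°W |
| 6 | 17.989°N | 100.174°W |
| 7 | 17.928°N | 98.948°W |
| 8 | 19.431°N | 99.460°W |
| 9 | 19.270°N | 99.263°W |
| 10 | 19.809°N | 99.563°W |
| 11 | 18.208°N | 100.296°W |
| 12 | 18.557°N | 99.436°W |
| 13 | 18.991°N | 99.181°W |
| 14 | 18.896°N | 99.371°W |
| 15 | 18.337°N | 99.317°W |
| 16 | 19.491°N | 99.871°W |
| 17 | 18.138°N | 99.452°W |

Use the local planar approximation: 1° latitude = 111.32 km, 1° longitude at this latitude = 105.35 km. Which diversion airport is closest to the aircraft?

12

Distances from 18.588°N, 99.486°W:
5: √((0.333·111.32)² + (0.437·105.35)²) = √(1374.15228 + 2119.49284) = 59.107 km
6: √((-0.599·111.32)² + (-0.688·105.35)²) = √(4446.31309 + 5253.46637) = 98.487 km
7: √((-0.660·111.32)² + (0.538·105.35)²) = √(5398.01723 + 3212.42969) = 92.792 km
8: √((0.843·111.32)² + (0.026·105.35)²) = √(8806.46360 + 7.50267) = 93.883 km
9: √((0.682·111.32)² + (0.223·105.35)²) = √(5763.88284 + 551.92340) = 79.472 km
10: √((1.221·111.32)² + (-0.077·105.35)²) = √(18474.71397 + 65.80373) = 136.164 km
11: √((-0.380·111.32)² + (-0.810·105.35)²) = √(1789.42536 + 7281.80622) = 95.243 km
12: √((-0.031·111.32)² + (0.050·105.35)²) = √(11.90885 + 27.74656) = 6.297 km
13: √((0.403·111.32)² + (0.305·105.35)²) = √(2012.59546 + 1032.44936) = 55.182 km
14: √((0.308·111.32)² + (0.115·105.35)²) = √(1175.56820 + 146.77928) = 36.364 km
15: √((-0.251·111.32)² + (0.169·105.35)²) = √(780.71736 + 316.98776) = 33.132 km
16: √((0.903·111.32)² + (-0.385·105.35)²) = √(10104.66444 + 1645.09332) = 108.396 km
17: √((-0.450·111.32)² + (0.034·105.35)²) = √(2509.40884 + 12.83001) = 50.222 km
Minimum: 12 at 6.297 km.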